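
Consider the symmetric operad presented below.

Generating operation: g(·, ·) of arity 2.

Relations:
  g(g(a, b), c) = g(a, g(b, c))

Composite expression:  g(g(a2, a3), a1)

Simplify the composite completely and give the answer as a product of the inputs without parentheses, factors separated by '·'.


a2 · a3 · a1

Under associativity of g, the answer is the a's in reading order.
g(a2, a3) reduces to a2 · a3
g(g(a2, a3), a1) reduces to a2 · a3 · a1


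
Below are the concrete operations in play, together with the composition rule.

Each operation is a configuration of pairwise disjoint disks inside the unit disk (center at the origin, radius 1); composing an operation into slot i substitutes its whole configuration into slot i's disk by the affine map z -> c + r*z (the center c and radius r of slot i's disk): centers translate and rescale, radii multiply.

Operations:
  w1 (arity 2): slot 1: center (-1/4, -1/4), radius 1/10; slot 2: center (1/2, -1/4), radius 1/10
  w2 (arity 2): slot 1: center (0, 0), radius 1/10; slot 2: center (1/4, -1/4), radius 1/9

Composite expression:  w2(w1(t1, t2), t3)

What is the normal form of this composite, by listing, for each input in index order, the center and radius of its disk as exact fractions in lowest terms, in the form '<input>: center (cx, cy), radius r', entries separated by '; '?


Below w2, radii multiply path by path; the t-disk centers shift.
input t1: applying the 2 nested substitutions gives center (-1/40, -1/40), radius 1/100
input t2: applying the 2 nested substitutions gives center (1/20, -1/40), radius 1/100
input t3: applying the 1 nested substitution gives center (1/4, -1/4), radius 1/9

t1: center (-1/40, -1/40), radius 1/100; t2: center (1/20, -1/40), radius 1/100; t3: center (1/4, -1/4), radius 1/9


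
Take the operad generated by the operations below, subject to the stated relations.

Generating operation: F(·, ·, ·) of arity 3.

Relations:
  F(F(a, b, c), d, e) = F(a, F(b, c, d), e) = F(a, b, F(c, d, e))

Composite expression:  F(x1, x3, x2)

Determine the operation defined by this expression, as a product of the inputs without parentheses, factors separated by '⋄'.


x1 ⋄ x3 ⋄ x2

The F-tree's shape is irrelevant; the x-reading-order decides.
F(x1, x3, x2) unparenthesizes to x1 ⋄ x3 ⋄ x2


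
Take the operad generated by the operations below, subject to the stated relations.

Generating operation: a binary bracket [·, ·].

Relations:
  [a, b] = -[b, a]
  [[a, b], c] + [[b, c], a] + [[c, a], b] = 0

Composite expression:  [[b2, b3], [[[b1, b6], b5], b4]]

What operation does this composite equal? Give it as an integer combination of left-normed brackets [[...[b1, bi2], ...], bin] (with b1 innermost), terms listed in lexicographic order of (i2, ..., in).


-[[[[[b1, b6], b5], b4], b2], b3] + [[[[[b1, b6], b5], b4], b3], b2]

In the tensor algebra, words opening b1 carry the b1-anchored form.
Composite bracket: [[b2, b3], [[[b1, b6], b5], b4]]
Under [a, b] = ab - ba we get 32 signed associative words (2^5 = 32).
Coefficients come from the b1-initial words:
  word b1b6b5b4b2b3 has sign -1, contributing -[[[[[b1, b6], b5], b4], b2], b3]
  word b1b6b5b4b3b2 has sign +1, contributing +[[[[[b1, b6], b5], b4], b3], b2]


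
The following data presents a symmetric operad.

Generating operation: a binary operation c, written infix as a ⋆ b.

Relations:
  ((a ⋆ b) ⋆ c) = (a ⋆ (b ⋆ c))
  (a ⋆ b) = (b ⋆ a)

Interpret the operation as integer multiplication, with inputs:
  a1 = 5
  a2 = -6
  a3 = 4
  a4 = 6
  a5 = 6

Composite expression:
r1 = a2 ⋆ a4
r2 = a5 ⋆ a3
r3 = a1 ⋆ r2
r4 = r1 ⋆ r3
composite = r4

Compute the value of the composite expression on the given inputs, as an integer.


-4320

(a2 ⋆ a4) = -36
(a5 ⋆ a3) = 24
(a1 ⋆ (a5 ⋆ a3)) = 120
((a2 ⋆ a4) ⋆ (a1 ⋆ (a5 ⋆ a3))) = -4320


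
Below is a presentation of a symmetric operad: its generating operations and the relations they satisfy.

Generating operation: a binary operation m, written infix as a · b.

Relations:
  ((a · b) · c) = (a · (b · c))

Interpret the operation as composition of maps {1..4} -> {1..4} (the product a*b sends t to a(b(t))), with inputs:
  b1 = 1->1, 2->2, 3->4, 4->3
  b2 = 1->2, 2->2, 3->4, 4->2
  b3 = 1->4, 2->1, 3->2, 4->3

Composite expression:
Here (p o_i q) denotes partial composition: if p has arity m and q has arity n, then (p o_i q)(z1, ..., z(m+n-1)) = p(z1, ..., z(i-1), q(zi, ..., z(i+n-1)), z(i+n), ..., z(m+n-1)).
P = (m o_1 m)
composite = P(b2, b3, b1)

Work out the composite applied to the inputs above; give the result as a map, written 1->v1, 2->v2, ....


(b2 · b3) = 1->2, 2->2, 3->2, 4->4
((b2 · b3) · b1) = 1->2, 2->2, 3->4, 4->2

1->2, 2->2, 3->4, 4->2


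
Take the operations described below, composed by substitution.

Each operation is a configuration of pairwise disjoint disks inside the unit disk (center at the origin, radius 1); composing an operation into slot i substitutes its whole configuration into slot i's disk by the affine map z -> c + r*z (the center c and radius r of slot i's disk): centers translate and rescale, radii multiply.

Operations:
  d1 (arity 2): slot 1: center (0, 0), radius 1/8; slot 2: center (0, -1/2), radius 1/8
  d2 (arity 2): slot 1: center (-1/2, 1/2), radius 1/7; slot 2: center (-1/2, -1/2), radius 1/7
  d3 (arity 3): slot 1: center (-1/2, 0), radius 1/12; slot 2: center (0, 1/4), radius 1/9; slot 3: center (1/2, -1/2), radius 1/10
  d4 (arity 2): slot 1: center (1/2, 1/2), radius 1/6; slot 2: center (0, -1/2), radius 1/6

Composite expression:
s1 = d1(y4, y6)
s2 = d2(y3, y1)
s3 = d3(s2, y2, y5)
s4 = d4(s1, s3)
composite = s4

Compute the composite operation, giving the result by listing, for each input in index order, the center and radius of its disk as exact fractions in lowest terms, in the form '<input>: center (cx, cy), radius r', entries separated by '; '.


y1: center (-13/144, -73/144), radius 1/504; y2: center (0, -11/24), radius 1/54; y3: center (-13/144, -71/144), radius 1/504; y4: center (1/2, 1/2), radius 1/48; y5: center (1/12, -7/12), radius 1/60; y6: center (1/2, 5/12), radius 1/48

Affine substitution under d4: radii multiply and y-centers shift.
input y4: applying the 2 nested substitutions gives center (1/2, 1/2), radius 1/48
input y6: applying the 2 nested substitutions gives center (1/2, 5/12), radius 1/48
input y3: applying the 3 nested substitutions gives center (-13/144, -71/144), radius 1/504
input y1: applying the 3 nested substitutions gives center (-13/144, -73/144), radius 1/504
input y2: applying the 2 nested substitutions gives center (0, -11/24), radius 1/54
input y5: applying the 2 nested substitutions gives center (1/12, -7/12), radius 1/60


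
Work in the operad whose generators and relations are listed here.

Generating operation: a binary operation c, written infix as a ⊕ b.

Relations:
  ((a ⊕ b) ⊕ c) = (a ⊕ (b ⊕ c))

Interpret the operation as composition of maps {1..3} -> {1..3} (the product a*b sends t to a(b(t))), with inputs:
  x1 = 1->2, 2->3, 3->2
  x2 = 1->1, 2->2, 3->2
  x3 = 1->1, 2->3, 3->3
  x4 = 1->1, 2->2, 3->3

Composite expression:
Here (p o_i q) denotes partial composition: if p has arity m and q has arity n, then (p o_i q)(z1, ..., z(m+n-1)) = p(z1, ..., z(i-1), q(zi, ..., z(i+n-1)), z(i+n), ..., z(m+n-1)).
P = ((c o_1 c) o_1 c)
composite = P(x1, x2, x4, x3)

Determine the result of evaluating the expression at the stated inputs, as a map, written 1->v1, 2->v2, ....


1->2, 2->3, 3->3

(x1 ⊕ x2) = 1->2, 2->3, 3->3
((x1 ⊕ x2) ⊕ x4) = 1->2, 2->3, 3->3
(((x1 ⊕ x2) ⊕ x4) ⊕ x3) = 1->2, 2->3, 3->3


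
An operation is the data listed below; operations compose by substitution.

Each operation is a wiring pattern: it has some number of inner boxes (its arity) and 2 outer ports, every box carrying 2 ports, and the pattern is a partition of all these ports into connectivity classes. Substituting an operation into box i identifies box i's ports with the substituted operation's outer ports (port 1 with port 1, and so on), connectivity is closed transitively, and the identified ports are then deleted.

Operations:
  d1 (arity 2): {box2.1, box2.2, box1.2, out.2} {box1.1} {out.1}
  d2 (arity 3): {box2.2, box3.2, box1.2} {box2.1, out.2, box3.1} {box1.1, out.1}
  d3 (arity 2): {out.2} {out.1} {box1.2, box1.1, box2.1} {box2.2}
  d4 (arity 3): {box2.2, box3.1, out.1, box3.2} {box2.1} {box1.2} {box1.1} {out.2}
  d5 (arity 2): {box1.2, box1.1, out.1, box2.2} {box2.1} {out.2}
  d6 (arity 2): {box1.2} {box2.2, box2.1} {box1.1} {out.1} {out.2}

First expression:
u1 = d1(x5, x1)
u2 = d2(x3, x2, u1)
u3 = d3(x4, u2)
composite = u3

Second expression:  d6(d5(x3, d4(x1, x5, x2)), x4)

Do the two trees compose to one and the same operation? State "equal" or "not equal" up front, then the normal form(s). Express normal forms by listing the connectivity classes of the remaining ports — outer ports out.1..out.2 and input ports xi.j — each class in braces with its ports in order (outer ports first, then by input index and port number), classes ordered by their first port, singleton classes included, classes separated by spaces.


The first expression reduces to {out.1} {out.2} {x1.1, x1.2, x2.2, x3.2, x5.2} {x2.1} {x3.1, x4.1, x4.2} {x5.1}
The second expression reduces to {out.1} {out.2} {x1.1} {x1.2} {x2.1, x2.2, x5.2} {x3.1, x3.2} {x4.1, x4.2} {x5.1}
No match — not equal.

not equal; first: {out.1} {out.2} {x1.1, x1.2, x2.2, x3.2, x5.2} {x2.1} {x3.1, x4.1, x4.2} {x5.1}; second: {out.1} {out.2} {x1.1} {x1.2} {x2.1, x2.2, x5.2} {x3.1, x3.2} {x4.1, x4.2} {x5.1}


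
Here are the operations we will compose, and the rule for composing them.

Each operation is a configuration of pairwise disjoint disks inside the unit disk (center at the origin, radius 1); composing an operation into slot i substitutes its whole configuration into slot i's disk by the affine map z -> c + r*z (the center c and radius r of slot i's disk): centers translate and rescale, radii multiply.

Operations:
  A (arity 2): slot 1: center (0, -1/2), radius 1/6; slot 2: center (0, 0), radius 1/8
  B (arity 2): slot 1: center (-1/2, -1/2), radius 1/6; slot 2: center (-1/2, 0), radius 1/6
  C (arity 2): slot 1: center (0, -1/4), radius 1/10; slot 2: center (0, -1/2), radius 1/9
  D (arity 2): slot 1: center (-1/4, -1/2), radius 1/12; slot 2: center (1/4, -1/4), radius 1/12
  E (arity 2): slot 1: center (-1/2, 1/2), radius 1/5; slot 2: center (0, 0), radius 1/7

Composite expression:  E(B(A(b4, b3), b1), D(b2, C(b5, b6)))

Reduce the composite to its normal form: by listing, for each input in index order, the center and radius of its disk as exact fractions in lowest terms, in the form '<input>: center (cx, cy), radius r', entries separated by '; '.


b1: center (-3/5, 1/2), radius 1/30; b2: center (-1/28, -1/14), radius 1/84; b3: center (-3/5, 2/5), radius 1/240; b4: center (-3/5, 23/60), radius 1/180; b5: center (1/28, -13/336), radius 1/840; b6: center (1/28, -1/24), radius 1/756

Affine substitution under E: radii multiply and b-centers shift.
b4 passes through 3 substitutions, ending at center (-3/5, 23/60), radius 1/180
b3 passes through 3 substitutions, ending at center (-3/5, 2/5), radius 1/240
b1 passes through 2 substitutions, ending at center (-3/5, 1/2), radius 1/30
b2 passes through 2 substitutions, ending at center (-1/28, -1/14), radius 1/84
b5 passes through 3 substitutions, ending at center (1/28, -13/336), radius 1/840
b6 passes through 3 substitutions, ending at center (1/28, -1/24), radius 1/756


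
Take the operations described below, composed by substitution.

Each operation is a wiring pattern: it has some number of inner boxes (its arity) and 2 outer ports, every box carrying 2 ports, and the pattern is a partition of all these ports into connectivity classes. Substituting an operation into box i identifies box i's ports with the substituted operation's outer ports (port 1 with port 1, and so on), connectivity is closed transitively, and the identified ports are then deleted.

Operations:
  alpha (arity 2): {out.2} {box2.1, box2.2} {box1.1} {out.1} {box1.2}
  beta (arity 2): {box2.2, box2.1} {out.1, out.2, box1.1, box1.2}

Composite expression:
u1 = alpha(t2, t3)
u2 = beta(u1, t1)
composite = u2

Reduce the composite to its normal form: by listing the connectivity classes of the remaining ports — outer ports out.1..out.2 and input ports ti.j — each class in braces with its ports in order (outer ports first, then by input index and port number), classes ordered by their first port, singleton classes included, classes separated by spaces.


{out.1, out.2} {t1.1, t1.2} {t2.1} {t2.2} {t3.1, t3.2}

Connectivity passes through glued beta-boundaries; trace each wire chain.
alpha over (t2, t3) gives {out.1} {out.2} {t2.1} {t2.2} {t3.1, t3.2}, out.j being that stage's outer ports
beta over (t2, t3, t1) gives {out.1, out.2} {t1.1, t1.2} {t2.1} {t2.2} {t3.1, t3.2}, out.j being that stage's outer ports


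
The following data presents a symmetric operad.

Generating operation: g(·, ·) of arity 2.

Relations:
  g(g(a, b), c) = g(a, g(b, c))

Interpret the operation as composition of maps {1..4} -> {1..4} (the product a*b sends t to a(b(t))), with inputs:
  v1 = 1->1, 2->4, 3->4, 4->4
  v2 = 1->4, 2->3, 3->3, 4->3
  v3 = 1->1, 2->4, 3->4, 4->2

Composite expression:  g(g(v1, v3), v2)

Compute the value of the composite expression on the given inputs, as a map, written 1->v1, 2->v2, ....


g(v1, v3) = 1->1, 2->4, 3->4, 4->4
g(g(v1, v3), v2) = 1->4, 2->4, 3->4, 4->4

1->4, 2->4, 3->4, 4->4


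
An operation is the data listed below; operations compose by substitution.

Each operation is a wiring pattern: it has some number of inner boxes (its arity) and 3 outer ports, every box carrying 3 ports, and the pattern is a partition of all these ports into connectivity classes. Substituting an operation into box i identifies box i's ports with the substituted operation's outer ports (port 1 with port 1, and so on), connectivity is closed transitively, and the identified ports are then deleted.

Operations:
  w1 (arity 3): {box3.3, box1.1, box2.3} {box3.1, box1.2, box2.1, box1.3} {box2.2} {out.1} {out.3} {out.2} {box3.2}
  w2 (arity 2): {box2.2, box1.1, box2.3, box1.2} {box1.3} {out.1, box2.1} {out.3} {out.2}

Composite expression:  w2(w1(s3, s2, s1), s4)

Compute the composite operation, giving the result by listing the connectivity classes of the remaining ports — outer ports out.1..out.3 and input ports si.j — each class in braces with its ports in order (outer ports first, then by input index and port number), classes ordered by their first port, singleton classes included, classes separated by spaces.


Two ports join when wires chain via w2-identified ports.
after w1, the pattern on (s3, s2, s1) reads {out.1} {out.2} {out.3} {s1.1, s2.1, s3.2, s3.3} {s1.2} {s1.3, s2.3, s3.1} {s2.2} (out.j = its outer ports)
after w2, the pattern on (s3, s2, s1, s4) reads {out.1, s4.1} {out.2} {out.3} {s1.1, s2.1, s3.2, s3.3} {s1.2} {s1.3, s2.3, s3.1} {s2.2} {s4.2, s4.3} (out.j = its outer ports)

{out.1, s4.1} {out.2} {out.3} {s1.1, s2.1, s3.2, s3.3} {s1.2} {s1.3, s2.3, s3.1} {s2.2} {s4.2, s4.3}


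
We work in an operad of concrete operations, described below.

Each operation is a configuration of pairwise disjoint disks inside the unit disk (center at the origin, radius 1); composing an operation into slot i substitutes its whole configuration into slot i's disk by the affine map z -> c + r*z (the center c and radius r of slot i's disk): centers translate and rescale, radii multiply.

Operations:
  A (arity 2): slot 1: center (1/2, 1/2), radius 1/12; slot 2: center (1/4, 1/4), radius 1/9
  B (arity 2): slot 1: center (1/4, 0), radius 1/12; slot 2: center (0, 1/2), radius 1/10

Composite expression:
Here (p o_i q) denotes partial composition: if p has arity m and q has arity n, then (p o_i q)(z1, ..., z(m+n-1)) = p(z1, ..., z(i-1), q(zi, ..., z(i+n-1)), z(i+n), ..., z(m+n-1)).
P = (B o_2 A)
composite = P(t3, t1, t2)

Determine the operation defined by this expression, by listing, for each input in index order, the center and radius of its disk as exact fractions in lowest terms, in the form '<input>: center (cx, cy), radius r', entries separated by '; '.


Each t-disk chains the slot maps above it in B; radii multiply.
t3: after 1 affine step, its disk has center (1/4, 0), radius 1/12
t1: after 2 affine steps, its disk has center (1/20, 11/20), radius 1/120
t2: after 2 affine steps, its disk has center (1/40, 21/40), radius 1/90

t1: center (1/20, 11/20), radius 1/120; t2: center (1/40, 21/40), radius 1/90; t3: center (1/4, 0), radius 1/12


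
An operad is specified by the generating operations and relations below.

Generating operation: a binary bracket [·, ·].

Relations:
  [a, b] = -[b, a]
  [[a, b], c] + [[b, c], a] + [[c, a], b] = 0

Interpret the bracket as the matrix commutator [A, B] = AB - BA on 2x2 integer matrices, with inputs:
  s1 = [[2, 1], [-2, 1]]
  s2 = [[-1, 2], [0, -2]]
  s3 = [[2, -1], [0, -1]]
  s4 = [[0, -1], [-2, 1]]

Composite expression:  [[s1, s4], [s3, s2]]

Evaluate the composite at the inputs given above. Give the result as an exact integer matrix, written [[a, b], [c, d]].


[[-28, -56], [0, 28]]

[s1, s4] = [[-4, 0], [4, 4]]
[s3, s2] = [[0, 7], [0, 0]]
[[s1, s4], [s3, s2]] = [[-28, -56], [0, 28]]


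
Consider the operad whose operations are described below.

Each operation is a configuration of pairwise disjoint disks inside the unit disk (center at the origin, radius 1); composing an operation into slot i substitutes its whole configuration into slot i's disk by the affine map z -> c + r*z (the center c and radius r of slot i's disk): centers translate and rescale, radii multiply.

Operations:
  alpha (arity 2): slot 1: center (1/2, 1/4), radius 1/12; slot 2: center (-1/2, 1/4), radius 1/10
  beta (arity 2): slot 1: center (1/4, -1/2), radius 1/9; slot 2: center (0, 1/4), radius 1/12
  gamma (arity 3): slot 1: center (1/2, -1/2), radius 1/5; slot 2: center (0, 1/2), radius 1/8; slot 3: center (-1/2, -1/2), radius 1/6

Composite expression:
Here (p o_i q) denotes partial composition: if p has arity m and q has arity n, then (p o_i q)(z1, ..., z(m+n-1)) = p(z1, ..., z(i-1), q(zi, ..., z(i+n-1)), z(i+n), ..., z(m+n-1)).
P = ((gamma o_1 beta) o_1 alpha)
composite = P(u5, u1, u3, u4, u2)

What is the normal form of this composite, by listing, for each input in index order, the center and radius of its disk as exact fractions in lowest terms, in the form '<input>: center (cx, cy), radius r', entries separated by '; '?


u1: center (97/180, -107/180), radius 1/450; u2: center (-1/2, -1/2), radius 1/6; u3: center (1/2, -9/20), radius 1/60; u4: center (0, 1/2), radius 1/8; u5: center (101/180, -107/180), radius 1/540

Follow each u-input down from gamma: c' goes to c + r*c', radius to r*r'.
for u5, the 3-step affine chain lands on center (101/180, -107/180), radius 1/540
for u1, the 3-step affine chain lands on center (97/180, -107/180), radius 1/450
for u3, the 2-step affine chain lands on center (1/2, -9/20), radius 1/60
for u4, the 1-step affine chain lands on center (0, 1/2), radius 1/8
for u2, the 1-step affine chain lands on center (-1/2, -1/2), radius 1/6


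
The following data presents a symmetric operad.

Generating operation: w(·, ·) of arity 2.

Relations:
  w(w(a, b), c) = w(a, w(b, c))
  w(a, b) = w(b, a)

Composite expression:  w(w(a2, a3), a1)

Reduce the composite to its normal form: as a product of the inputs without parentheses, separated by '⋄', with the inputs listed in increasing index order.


a1 ⋄ a2 ⋄ a3

Key point: w commutes, so take the a-inputs in any fixed order.
w(a2, a3) flattens to a2 ⋄ a3
w(w(a2, a3), a1) flattens to a2 ⋄ a3 ⋄ a1
reordering the factors by index: a1 ⋄ a2 ⋄ a3


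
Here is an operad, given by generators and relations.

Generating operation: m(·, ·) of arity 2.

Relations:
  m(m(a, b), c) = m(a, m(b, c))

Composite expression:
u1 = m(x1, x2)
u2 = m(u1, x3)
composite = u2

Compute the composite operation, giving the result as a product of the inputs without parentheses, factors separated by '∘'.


All parenthesizations of m agree; list the x-inputs left to right.
m(x1, x2) linearizes to x1 ∘ x2
m(m(x1, x2), x3) linearizes to x1 ∘ x2 ∘ x3

x1 ∘ x2 ∘ x3


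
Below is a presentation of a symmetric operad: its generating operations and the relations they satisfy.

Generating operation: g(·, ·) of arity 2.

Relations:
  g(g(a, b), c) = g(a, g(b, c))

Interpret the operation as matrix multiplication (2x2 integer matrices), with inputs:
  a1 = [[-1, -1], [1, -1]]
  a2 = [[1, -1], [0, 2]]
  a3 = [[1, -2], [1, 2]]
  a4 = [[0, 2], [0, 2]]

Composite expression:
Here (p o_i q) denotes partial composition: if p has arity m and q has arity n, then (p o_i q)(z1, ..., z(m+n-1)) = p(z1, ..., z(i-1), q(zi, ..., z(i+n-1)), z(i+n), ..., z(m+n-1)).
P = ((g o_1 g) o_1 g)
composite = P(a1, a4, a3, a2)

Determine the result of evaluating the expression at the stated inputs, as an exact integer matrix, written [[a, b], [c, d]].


[[-4, -12], [0, 0]]

g(a1, a4) = [[0, -4], [0, 0]]
g(g(a1, a4), a3) = [[-4, -8], [0, 0]]
g(g(g(a1, a4), a3), a2) = [[-4, -12], [0, 0]]


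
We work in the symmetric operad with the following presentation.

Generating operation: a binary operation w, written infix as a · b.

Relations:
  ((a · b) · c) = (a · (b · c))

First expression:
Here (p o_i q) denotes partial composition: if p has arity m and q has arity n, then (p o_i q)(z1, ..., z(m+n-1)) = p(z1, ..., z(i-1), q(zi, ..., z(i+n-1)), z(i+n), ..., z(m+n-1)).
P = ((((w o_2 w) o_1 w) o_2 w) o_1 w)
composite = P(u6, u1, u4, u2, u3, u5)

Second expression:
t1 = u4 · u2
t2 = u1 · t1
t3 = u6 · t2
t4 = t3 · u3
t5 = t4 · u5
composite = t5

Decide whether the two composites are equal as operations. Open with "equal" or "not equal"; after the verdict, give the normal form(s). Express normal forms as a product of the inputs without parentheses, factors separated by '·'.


Reducing the first expression gives u6 · u1 · u4 · u2 · u3 · u5
Reducing the second expression gives u6 · u1 · u4 · u2 · u3 · u5
Both agree, so they are equal.

equal — both sides give u6 · u1 · u4 · u2 · u3 · u5


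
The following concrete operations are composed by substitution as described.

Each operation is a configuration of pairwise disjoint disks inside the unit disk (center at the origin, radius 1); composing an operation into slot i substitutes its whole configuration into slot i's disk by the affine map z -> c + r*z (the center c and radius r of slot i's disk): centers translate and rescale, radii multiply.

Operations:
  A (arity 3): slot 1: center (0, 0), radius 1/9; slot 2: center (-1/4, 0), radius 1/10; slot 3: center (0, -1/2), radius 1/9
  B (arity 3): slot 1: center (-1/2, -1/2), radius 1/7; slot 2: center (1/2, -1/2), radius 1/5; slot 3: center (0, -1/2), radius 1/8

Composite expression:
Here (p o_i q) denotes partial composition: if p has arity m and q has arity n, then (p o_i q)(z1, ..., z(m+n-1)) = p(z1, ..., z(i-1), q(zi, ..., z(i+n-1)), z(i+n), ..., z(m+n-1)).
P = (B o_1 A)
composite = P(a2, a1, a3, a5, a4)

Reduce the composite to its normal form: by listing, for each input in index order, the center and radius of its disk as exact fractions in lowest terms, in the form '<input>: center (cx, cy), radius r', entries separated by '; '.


a1: center (-15/28, -1/2), radius 1/70; a2: center (-1/2, -1/2), radius 1/63; a3: center (-1/2, -4/7), radius 1/63; a4: center (0, -1/2), radius 1/8; a5: center (1/2, -1/2), radius 1/5

Affine substitution under B: radii multiply and a-centers shift.
tracing a2 down its 2-map path: center (-1/2, -1/2), radius 1/63
tracing a1 down its 2-map path: center (-15/28, -1/2), radius 1/70
tracing a3 down its 2-map path: center (-1/2, -4/7), radius 1/63
tracing a5 down its 1-map path: center (1/2, -1/2), radius 1/5
tracing a4 down its 1-map path: center (0, -1/2), radius 1/8


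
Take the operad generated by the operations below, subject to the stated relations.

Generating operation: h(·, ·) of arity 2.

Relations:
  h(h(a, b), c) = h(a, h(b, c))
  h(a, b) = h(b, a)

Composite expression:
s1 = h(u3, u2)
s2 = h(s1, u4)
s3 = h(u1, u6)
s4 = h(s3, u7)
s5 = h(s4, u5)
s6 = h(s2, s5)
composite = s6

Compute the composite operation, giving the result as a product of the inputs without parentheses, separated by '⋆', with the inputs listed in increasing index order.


Key point: h commutes, so take the u-inputs in any fixed order.
h(u3, u2) spells out as u3 ⋆ u2
h(h(u3, u2), u4) spells out as u3 ⋆ u2 ⋆ u4
h(u1, u6) spells out as u1 ⋆ u6
h(h(u1, u6), u7) spells out as u1 ⋆ u6 ⋆ u7
h(h(h(u1, u6), u7), u5) spells out as u1 ⋆ u6 ⋆ u7 ⋆ u5
h(h(h(u3, u2), u4), h(h(h(u1, u6), u7), u5)) spells out as u3 ⋆ u2 ⋆ u4 ⋆ u1 ⋆ u6 ⋆ u7 ⋆ u5
the factors in increasing index order: u1 ⋆ u2 ⋆ u3 ⋆ u4 ⋆ u5 ⋆ u6 ⋆ u7

u1 ⋆ u2 ⋆ u3 ⋆ u4 ⋆ u5 ⋆ u6 ⋆ u7


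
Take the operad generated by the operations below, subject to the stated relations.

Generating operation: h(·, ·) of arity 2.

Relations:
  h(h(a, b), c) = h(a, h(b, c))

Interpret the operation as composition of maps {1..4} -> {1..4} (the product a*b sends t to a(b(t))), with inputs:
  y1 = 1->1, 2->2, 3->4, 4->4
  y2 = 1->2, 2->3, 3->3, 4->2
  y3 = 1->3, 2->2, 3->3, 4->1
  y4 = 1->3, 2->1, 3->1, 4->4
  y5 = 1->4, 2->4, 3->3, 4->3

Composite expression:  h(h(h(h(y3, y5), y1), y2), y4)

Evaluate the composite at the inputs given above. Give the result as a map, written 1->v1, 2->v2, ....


1->3, 2->1, 3->1, 4->1


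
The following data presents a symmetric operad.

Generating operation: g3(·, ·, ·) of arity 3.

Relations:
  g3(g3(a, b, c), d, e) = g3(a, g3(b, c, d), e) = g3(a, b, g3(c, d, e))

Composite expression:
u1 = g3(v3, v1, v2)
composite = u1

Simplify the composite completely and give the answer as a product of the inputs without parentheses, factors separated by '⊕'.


The g3-tree's shape is irrelevant; the v-reading-order decides.
g3(v3, v1, v2) collapses to v3 ⊕ v1 ⊕ v2

v3 ⊕ v1 ⊕ v2


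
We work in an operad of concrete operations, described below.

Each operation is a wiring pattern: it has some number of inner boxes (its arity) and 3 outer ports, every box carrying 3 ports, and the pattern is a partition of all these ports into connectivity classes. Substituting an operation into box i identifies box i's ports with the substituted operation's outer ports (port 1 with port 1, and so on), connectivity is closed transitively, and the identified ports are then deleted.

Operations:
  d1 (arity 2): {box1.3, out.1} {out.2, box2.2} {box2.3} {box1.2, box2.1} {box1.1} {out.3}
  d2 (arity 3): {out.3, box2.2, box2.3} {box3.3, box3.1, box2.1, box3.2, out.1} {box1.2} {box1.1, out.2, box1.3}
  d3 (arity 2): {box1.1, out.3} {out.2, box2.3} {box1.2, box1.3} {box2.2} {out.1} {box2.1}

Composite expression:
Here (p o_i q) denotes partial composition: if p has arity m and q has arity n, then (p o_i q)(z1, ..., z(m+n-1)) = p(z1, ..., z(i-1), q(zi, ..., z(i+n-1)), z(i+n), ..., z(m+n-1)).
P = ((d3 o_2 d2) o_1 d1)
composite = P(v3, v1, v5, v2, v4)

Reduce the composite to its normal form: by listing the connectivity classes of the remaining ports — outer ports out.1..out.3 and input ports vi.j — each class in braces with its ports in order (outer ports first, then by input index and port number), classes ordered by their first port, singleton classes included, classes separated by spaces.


{out.1} {out.2, v2.2, v2.3} {out.3, v3.3} {v1.1, v3.2} {v1.2} {v1.3} {v2.1, v4.1, v4.2, v4.3} {v3.1} {v5.1, v5.3} {v5.2}


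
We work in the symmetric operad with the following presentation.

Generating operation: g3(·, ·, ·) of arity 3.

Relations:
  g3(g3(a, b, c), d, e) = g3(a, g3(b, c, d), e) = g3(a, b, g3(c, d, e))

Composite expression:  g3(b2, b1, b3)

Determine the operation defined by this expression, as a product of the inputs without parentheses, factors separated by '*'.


b2 * b1 * b3

Associativity of g3 dissolves the nesting; only the b-input order survives.
g3(b2, b1, b3) collapses to b2 * b1 * b3


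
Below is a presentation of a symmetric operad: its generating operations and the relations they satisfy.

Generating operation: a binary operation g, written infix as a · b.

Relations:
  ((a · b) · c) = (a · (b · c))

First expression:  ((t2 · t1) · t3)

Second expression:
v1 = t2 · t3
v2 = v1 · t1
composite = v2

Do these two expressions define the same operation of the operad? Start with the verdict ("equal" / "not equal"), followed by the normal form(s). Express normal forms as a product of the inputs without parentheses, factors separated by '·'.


not equal: they reduce to t2 · t1 · t3 and t2 · t3 · t1

The first expression reduces to t2 · t1 · t3
The second expression reduces to t2 · t3 · t1
They disagree, so not equal.


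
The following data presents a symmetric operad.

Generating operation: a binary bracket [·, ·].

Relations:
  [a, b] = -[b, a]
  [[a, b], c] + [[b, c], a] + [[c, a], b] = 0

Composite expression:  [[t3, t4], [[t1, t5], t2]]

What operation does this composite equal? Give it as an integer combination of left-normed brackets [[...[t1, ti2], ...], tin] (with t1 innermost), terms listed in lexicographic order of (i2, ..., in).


-[[[[t1, t5], t2], t3], t4] + [[[[t1, t5], t2], t4], t3]

Left-normed coefficients sit on the t1-initial expansion words.
Composite bracket: [[t3, t4], [[t1, t5], t2]]
Expanding via [a, b] = ab - ba: 16 signed words (2^4 = 16).
Coefficients come from the t1-initial words:
  from t1t5t2t3t4, sign -1: term -[[[[t1, t5], t2], t3], t4]
  from t1t5t2t4t3, sign +1: term +[[[[t1, t5], t2], t4], t3]


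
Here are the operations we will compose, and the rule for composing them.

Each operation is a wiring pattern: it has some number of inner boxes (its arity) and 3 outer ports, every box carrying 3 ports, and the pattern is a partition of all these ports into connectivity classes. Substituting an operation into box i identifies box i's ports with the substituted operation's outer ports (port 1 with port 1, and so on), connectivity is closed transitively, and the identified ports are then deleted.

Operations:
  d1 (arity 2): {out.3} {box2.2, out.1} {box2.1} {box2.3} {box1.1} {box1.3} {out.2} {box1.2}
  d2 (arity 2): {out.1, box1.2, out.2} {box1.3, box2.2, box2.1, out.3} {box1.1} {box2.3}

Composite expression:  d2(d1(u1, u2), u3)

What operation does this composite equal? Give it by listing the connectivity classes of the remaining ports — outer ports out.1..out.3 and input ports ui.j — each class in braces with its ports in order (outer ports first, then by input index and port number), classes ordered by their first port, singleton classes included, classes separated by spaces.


{out.1, out.2} {out.3, u3.1, u3.2} {u1.1} {u1.2} {u1.3} {u2.1} {u2.2} {u2.3} {u3.3}

Connectivity passes through glued d2-boundaries; trace each wire chain.
after d1, the pattern on (u1, u2) reads {out.1, u2.2} {out.2} {out.3} {u1.1} {u1.2} {u1.3} {u2.1} {u2.3} (out.j = its outer ports)
after d2, the pattern on (u1, u2, u3) reads {out.1, out.2} {out.3, u3.1, u3.2} {u1.1} {u1.2} {u1.3} {u2.1} {u2.2} {u2.3} {u3.3} (out.j = its outer ports)


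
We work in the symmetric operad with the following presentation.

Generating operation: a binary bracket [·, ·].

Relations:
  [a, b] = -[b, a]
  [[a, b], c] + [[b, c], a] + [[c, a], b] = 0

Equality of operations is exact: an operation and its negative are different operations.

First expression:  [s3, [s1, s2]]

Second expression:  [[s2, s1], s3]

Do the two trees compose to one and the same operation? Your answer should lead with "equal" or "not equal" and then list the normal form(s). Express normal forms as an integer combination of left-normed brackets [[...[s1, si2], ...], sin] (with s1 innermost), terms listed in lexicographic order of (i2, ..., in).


equal — both sides give -[[s1, s2], s3]

The first composite normalizes to -[[s1, s2], s3]
The second composite normalizes to -[[s1, s2], s3]
One common form — equal.


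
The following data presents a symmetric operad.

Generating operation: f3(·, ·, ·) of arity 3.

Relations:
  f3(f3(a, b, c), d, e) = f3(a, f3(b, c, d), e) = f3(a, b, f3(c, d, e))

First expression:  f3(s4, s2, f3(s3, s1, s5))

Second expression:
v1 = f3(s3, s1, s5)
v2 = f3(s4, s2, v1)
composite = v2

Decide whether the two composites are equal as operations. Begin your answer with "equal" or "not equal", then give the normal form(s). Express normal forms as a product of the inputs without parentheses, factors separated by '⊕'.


equal: each reduces to s4 ⊕ s2 ⊕ s3 ⊕ s1 ⊕ s5

Normal form of the first expression: s4 ⊕ s2 ⊕ s3 ⊕ s1 ⊕ s5
Normal form of the second expression: s4 ⊕ s2 ⊕ s3 ⊕ s1 ⊕ s5
Both agree, so they are equal.


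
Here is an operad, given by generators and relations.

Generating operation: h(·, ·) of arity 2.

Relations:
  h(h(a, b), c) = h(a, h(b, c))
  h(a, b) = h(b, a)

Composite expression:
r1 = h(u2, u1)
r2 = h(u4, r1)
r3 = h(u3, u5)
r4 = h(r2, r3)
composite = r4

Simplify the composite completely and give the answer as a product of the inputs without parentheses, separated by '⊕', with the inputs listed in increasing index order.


u1 ⊕ u2 ⊕ u3 ⊕ u4 ⊕ u5

Shape and order are irrelevant to h; the u-input set decides.
h(u2, u1) reduces to u2 ⊕ u1
h(u4, h(u2, u1)) reduces to u4 ⊕ u2 ⊕ u1
h(u3, u5) reduces to u3 ⊕ u5
h(h(u4, h(u2, u1)), h(u3, u5)) reduces to u4 ⊕ u2 ⊕ u1 ⊕ u3 ⊕ u5
sorting the factors by input index: u1 ⊕ u2 ⊕ u3 ⊕ u4 ⊕ u5


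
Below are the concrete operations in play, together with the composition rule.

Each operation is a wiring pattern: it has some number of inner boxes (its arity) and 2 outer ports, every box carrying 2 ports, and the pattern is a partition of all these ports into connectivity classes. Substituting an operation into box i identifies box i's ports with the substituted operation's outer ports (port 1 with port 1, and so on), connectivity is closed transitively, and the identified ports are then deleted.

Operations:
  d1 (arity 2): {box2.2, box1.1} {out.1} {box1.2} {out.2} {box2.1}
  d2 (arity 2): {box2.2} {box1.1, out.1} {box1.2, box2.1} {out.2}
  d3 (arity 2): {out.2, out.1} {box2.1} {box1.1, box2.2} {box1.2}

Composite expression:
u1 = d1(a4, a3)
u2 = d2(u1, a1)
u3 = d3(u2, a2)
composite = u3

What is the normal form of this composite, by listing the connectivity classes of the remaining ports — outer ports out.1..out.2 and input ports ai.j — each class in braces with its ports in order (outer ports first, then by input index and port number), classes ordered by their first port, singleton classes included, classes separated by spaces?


{out.1, out.2} {a1.1} {a1.2} {a2.1} {a2.2} {a3.1} {a3.2, a4.1} {a4.2}

Reachability decides: close wires over d3-identified ports.
composing d1 on (a4, a3), with out.j its own outer ports: {out.1} {out.2} {a3.1} {a3.2, a4.1} {a4.2}
composing d2 on (a4, a3, a1), with out.j its own outer ports: {out.1} {out.2} {a1.1} {a1.2} {a3.1} {a3.2, a4.1} {a4.2}
composing d3 on (a4, a3, a1, a2), with out.j its own outer ports: {out.1, out.2} {a1.1} {a1.2} {a2.1} {a2.2} {a3.1} {a3.2, a4.1} {a4.2}


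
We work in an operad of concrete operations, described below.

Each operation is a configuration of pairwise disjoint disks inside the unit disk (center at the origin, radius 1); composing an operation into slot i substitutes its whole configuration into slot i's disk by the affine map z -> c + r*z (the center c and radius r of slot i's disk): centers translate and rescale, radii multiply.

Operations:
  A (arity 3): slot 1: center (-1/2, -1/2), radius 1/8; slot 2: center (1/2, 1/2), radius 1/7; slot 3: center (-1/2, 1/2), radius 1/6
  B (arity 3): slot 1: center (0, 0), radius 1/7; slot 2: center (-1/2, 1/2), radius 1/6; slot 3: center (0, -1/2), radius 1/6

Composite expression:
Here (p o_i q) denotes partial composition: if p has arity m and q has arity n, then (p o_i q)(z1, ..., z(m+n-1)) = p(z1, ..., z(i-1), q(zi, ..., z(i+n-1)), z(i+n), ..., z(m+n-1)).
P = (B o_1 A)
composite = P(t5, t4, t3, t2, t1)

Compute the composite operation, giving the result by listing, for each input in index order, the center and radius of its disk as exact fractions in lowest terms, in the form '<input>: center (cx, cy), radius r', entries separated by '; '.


Below B, radii multiply path by path; the t-disk centers shift.
t5 passes through 2 substitutions, ending at center (-1/14, -1/14), radius 1/56
t4 passes through 2 substitutions, ending at center (1/14, 1/14), radius 1/49
t3 passes through 2 substitutions, ending at center (-1/14, 1/14), radius 1/42
t2 passes through 1 substitution, ending at center (-1/2, 1/2), radius 1/6
t1 passes through 1 substitution, ending at center (0, -1/2), radius 1/6

t1: center (0, -1/2), radius 1/6; t2: center (-1/2, 1/2), radius 1/6; t3: center (-1/14, 1/14), radius 1/42; t4: center (1/14, 1/14), radius 1/49; t5: center (-1/14, -1/14), radius 1/56


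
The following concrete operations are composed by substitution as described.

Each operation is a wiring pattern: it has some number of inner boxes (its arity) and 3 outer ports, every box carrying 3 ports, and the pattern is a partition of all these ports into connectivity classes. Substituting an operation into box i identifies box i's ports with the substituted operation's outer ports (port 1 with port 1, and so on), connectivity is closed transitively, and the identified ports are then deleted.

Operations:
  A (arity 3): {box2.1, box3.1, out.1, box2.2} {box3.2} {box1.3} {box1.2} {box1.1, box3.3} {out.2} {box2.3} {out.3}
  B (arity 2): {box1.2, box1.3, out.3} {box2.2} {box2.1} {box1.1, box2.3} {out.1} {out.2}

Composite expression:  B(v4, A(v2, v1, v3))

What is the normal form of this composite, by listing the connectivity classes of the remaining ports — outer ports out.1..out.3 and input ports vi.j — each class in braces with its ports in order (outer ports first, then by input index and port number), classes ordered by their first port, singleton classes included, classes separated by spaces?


{out.1} {out.2} {out.3, v4.2, v4.3} {v1.1, v1.2, v3.1} {v1.3} {v2.1, v3.3} {v2.2} {v2.3} {v3.2} {v4.1}

Substituting into B glues patterns; closure does the rest.
stage A: inputs (v2, v1, v3), connectivity {out.1, v1.1, v1.2, v3.1} {out.2} {out.3} {v1.3} {v2.1, v3.3} {v2.2} {v2.3} {v3.2}, out.j its boundary
stage B: inputs (v4, v2, v1, v3), connectivity {out.1} {out.2} {out.3, v4.2, v4.3} {v1.1, v1.2, v3.1} {v1.3} {v2.1, v3.3} {v2.2} {v2.3} {v3.2} {v4.1}, out.j its boundary


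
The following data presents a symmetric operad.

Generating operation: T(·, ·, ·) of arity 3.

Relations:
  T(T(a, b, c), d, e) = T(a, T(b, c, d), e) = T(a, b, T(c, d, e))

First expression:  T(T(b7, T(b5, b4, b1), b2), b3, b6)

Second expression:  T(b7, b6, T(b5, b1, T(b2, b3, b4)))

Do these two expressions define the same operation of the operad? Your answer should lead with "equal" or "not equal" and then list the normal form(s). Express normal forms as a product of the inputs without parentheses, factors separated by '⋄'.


not equal — first b7 ⋄ b5 ⋄ b4 ⋄ b1 ⋄ b2 ⋄ b3 ⋄ b6, second b7 ⋄ b6 ⋄ b5 ⋄ b1 ⋄ b2 ⋄ b3 ⋄ b4

Normal form of the first expression: b7 ⋄ b5 ⋄ b4 ⋄ b1 ⋄ b2 ⋄ b3 ⋄ b6
Normal form of the second expression: b7 ⋄ b6 ⋄ b5 ⋄ b1 ⋄ b2 ⋄ b3 ⋄ b4
No match — not equal.


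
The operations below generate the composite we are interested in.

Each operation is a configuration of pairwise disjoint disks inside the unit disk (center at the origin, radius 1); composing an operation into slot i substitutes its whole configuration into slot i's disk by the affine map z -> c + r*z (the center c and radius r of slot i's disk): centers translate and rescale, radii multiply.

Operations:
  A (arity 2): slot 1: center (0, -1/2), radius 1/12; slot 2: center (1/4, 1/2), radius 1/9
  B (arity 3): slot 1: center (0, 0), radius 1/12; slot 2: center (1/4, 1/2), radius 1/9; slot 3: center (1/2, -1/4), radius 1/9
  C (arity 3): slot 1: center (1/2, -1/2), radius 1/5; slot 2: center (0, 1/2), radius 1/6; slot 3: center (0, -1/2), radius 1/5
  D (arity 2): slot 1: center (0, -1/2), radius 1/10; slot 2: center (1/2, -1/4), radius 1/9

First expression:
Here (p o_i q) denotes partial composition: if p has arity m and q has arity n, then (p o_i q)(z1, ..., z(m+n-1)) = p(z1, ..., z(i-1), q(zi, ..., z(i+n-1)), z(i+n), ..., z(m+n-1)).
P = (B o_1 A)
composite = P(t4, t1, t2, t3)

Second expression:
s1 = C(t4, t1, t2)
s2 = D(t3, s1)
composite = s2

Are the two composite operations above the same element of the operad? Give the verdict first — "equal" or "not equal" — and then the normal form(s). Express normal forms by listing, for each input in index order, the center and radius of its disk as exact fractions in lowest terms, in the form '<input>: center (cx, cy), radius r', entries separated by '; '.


not equal; the first gives t1: center (1/48, 1/24), radius 1/108; t2: center (1/4, 1/2), radius 1/9; t3: center (1/2, -1/4), radius 1/9; t4: center (0, -1/24), radius 1/144 and the second t1: center (1/2, -7/36), radius 1/54; t2: center (1/2, -11/36), radius 1/45; t3: center (0, -1/2), radius 1/10; t4: center (5/9, -11/36), radius 1/45

The first expression, normalized: t1: center (1/48, 1/24), radius 1/108; t2: center (1/4, 1/2), radius 1/9; t3: center (1/2, -1/4), radius 1/9; t4: center (0, -1/24), radius 1/144
The second expression, normalized: t1: center (1/2, -7/36), radius 1/54; t2: center (1/2, -11/36), radius 1/45; t3: center (0, -1/2), radius 1/10; t4: center (5/9, -11/36), radius 1/45
The forms do not match — not equal.
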